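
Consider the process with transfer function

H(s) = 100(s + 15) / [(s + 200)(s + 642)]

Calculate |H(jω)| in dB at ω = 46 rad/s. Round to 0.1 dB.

At s = jω = j46:
zero (s+15): 15 + j46 → |·| = √(15²+46²) = √2341 ≈ 48.384, ∠ = arctan(46/15) ≈ 71.94°
pole (s+200): 200 + j46 → |·| = √(200²+46²) = √42116 ≈ 205.22, ∠ = arctan(46/200) ≈ 12.95°
pole (s+642): 642 + j46 → |·| = √(642²+46²) = √414280 ≈ 643.65, ∠ = arctan(46/642) ≈ 4.10°
|H| = 100 · 48.384 / 1.3209e+05 ≈ 0.03663
Gain = 20 log₁₀(0.03663) ≈ -28.72 dB

-28.7 dB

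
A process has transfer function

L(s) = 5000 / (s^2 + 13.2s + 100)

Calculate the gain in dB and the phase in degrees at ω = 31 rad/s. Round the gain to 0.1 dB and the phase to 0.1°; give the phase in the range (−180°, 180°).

14.4 dB, -154.6°

At s = jω = j31:
quadratic: (j31)² + 13.2·j31 + 100 = -861 + j409.2 → |·| ≈ 953.29, ∠ ≈ 154.58°
|L| = 5000 / 953.29 ≈ 5.245
Gain = 20 log₁₀(5.245) ≈ 14.39 dB
∠L = 0.00° − 154.58° = -154.58°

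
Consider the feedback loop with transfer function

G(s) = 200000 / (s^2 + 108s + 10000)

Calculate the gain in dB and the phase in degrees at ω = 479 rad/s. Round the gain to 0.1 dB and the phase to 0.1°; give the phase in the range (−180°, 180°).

At s = jω = j479:
quadratic: (j479)² + 108·j479 + 10000 = -219441 + j51732 → |·| ≈ 2.2546e+05, ∠ ≈ 166.74°
|G| = 200000 / 2.2546e+05 ≈ 0.88708
Gain = 20 log₁₀(0.88708) ≈ -1.04 dB
∠G = 0.00° − 166.74° = -166.74°

-1.0 dB, -166.7°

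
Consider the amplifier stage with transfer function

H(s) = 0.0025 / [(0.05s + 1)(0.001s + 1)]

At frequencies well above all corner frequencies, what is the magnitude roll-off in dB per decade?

Each pole contributes −20 dB/decade at high frequency; each zero contributes +20 dB/decade.
Net: 0 zero(s) − 2 pole(s) → -40 dB/decade.

-40 dB/decade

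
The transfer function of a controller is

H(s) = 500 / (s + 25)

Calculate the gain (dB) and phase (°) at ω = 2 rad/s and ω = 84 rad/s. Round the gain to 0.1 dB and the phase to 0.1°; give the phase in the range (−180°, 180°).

ω = 2: 26.0 dB, -4.6°; ω = 84: 15.1 dB, -73.4°

At s = jω = j2:
pole (s+25): 25 + j2 → |·| = √(25²+2²) = √629 ≈ 25.08, ∠ = arctan(2/25) ≈ 4.57°
|H| = 500 / 25.08 ≈ 19.936
Gain = 20 log₁₀(19.936) ≈ 25.99 dB
∠H = 0.00° − 4.57° = -4.57°

At s = jω = j84:
pole (s+25): 25 + j84 → |·| = √(25²+84²) = √7681 ≈ 87.641, ∠ = arctan(84/25) ≈ 73.43°
|H| = 500 / 87.641 ≈ 5.7051
Gain = 20 log₁₀(5.7051) ≈ 15.13 dB
∠H = 0.00° − 73.43° = -73.43°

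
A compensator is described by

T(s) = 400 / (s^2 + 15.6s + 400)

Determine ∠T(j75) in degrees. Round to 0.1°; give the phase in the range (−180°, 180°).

-167.4°

At s = jω = j75:
quadratic: (j75)² + 15.6·j75 + 400 = -5225 + j1170 → |·| ≈ 5354.4, ∠ ≈ 167.38°
∠T = 0.00° − 167.38° = -167.38°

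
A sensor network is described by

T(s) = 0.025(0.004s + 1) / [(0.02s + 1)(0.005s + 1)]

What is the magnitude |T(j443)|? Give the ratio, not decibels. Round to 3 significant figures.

At ω = 443 rad/s:
zero (1 + j443·0.004) = 1 + j1.772 → |·| ≈ 2.0347, ∠ ≈ 60.56°
pole (1 + j443·0.02) = 1 + j8.86 → |·| ≈ 8.9163, ∠ ≈ 83.56°
pole (1 + j443·0.005) = 1 + j2.215 → |·| ≈ 2.4303, ∠ ≈ 65.70°
|T| = 0.025 · 2.0347 / (8.9163 · 2.4303) ≈ 0.0023474

0.00235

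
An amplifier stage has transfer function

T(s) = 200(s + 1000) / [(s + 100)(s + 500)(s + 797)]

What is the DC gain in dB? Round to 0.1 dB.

-46.0 dB

T(0) = 200·1000 / (100·500·797) ≈ 0.0050188
20 log₁₀(0.0050188) ≈ -45.99 dB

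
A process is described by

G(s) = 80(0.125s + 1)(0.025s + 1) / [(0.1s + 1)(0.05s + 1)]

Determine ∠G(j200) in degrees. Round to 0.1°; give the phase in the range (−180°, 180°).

At ω = 200 rad/s:
zero (1 + j200·0.125) = 1 + j25 → |·| ≈ 25.02, ∠ ≈ 87.71°
zero (1 + j200·0.025) = 1 + j5 → |·| ≈ 5.099, ∠ ≈ 78.69°
pole (1 + j200·0.1) = 1 + j20 → |·| ≈ 20.025, ∠ ≈ 87.14°
pole (1 + j200·0.05) = 1 + j10 → |·| ≈ 10.05, ∠ ≈ 84.29°
∠G = (87.71° + 78.69°) − (87.14° + 84.29°) = -5.03°

-5.0°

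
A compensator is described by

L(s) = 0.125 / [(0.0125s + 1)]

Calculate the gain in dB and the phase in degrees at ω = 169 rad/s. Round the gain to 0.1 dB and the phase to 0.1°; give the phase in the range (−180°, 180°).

-25.4 dB, -64.7°

At ω = 169 rad/s:
pole (1 + j169·0.0125) = 1 + j2.1125 → |·| ≈ 2.3372, ∠ ≈ 64.67°
|L| = 0.125 · 1 / (2.3372) ≈ 0.053483
Gain = 20 log₁₀(0.053483) ≈ -25.44 dB
∠L = (0°) − (64.67°) = -64.67°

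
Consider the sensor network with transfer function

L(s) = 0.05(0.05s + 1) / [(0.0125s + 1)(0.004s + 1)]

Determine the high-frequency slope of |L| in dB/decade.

-20 dB/decade

Each pole contributes −20 dB/decade at high frequency; each zero contributes +20 dB/decade.
Net: 1 zero(s) − 2 pole(s) → -20 dB/decade.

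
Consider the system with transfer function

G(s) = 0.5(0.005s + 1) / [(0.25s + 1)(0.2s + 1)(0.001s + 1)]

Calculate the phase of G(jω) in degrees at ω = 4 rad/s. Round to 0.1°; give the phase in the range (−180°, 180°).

At ω = 4 rad/s:
zero (1 + j4·0.005) = 1 + j0.02 → |·| ≈ 1.0002, ∠ ≈ 1.15°
pole (1 + j4·0.25) = 1 + j1 → |·| ≈ 1.4142, ∠ ≈ 45.00°
pole (1 + j4·0.2) = 1 + j0.8 → |·| ≈ 1.2806, ∠ ≈ 38.66°
pole (1 + j4·0.001) = 1 + j0.004 → |·| ≈ 1, ∠ ≈ 0.23°
∠G = (1.15°) − (45.00° + 38.66° + 0.23°) = -82.74°

-82.7°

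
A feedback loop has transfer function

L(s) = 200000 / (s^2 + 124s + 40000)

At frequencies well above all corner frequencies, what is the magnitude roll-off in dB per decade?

Each pole contributes −20 dB/decade at high frequency; each zero contributes +20 dB/decade.
Net: 0 zero(s) − 2 pole(s) → -40 dB/decade.

-40 dB/decade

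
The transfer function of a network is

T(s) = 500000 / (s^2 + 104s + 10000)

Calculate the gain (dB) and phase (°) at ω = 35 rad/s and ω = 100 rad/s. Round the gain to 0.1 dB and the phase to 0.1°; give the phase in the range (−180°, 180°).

ω = 35: 34.4 dB, -22.5°; ω = 100: 33.6 dB, -90.0°

At s = jω = j35:
quadratic: (j35)² + 104·j35 + 10000 = 8775 + j3640 → |·| ≈ 9500, ∠ ≈ 22.53°
|T| = 500000 / 9500 ≈ 52.632
Gain = 20 log₁₀(52.632) ≈ 34.42 dB
∠T = 0.00° − 22.53° = -22.53°

At s = jω = j100:
quadratic: (j100)² + 104·j100 + 10000 = 0 + j10400 → |·| ≈ 10400, ∠ ≈ 90.00°
|T| = 500000 / 10400 ≈ 48.077
Gain = 20 log₁₀(48.077) ≈ 33.64 dB
∠T = 0.00° − 90.00° = -90.00°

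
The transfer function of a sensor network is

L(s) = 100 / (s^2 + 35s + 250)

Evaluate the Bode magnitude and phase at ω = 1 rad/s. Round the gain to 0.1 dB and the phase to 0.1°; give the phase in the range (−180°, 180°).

-8.0 dB, -8.0°

Substitute s = j1:
Numerator: 100 = 100 + j0
Denominator: (j1)^2 + 35(j1) + 250 = 249 + j35
|N| = √(100² + 0²) ≈ 100, ∠N ≈ 0.00°
|D| = √(249² + 35²) ≈ 251.45, ∠D ≈ 8.00°
|L| = 100 / 251.45 ≈ 0.39769
Gain = 20 log₁₀(0.39769) ≈ -8.01 dB
∠L = 0.00° − 8.00° = -8.00°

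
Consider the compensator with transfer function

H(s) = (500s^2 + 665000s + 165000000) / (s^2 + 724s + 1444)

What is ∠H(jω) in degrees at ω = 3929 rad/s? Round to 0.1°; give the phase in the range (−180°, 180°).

Substitute s = j3929:
Numerator: 500(j3929)^2 + 665000(j3929) + 165000000 = -7553520500 + j2612785000
Denominator: (j3929)^2 + 724(j3929) + 1444 = -15435597 + j2844596
|N| = √(7553520500² + 2612785000²) ≈ 7.9926e+09, ∠N ≈ 160.92°
|D| = √(15435597² + 2844596²) ≈ 1.5696e+07, ∠D ≈ 169.56°
∠H = 160.92° − 169.56° = -8.64°

-8.6°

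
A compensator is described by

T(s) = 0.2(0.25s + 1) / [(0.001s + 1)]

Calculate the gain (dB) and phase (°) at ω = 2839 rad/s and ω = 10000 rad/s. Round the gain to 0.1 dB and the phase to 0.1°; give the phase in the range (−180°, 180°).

At ω = 2839 rad/s:
zero (1 + j2839·0.25) = 1 + j709.75 → |·| ≈ 709.75, ∠ ≈ 89.92°
pole (1 + j2839·0.001) = 1 + j2.839 → |·| ≈ 3.01, ∠ ≈ 70.60°
|T| = 0.2 · 709.75 / (3.01) ≈ 47.159
Gain = 20 log₁₀(47.159) ≈ 33.47 dB
∠T = (89.92°) − (70.60°) = 19.32°

At ω = 10000 rad/s:
zero (1 + j10000·0.25) = 1 + j2500 → |·| ≈ 2500, ∠ ≈ 89.98°
pole (1 + j10000·0.001) = 1 + j10 → |·| ≈ 10.05, ∠ ≈ 84.29°
|T| = 0.2 · 2500 / (10.05) ≈ 49.751
Gain = 20 log₁₀(49.751) ≈ 33.94 dB
∠T = (89.98°) − (84.29°) = 5.69°

ω = 2839: 33.5 dB, 19.3°; ω = 10000: 33.9 dB, 5.7°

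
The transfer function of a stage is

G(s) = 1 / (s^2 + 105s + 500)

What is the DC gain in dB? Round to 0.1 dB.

-54.0 dB

G(0) = 1 / 500 = 0.002
20 log₁₀(0.002) ≈ -53.98 dB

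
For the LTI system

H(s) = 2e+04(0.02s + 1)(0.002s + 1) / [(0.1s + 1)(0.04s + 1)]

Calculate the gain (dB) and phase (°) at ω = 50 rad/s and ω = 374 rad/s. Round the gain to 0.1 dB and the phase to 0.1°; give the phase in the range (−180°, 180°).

At ω = 50 rad/s:
zero (1 + j50·0.02) = 1 + j1 → |·| ≈ 1.4142, ∠ ≈ 45.00°
zero (1 + j50·0.002) = 1 + j0.1 → |·| ≈ 1.005, ∠ ≈ 5.71°
pole (1 + j50·0.1) = 1 + j5 → |·| ≈ 5.099, ∠ ≈ 78.69°
pole (1 + j50·0.04) = 1 + j2 → |·| ≈ 2.2361, ∠ ≈ 63.43°
|H| = 2e+04 · 1.4142 · 1.005 / (5.099 · 2.2361) ≈ 2493
Gain = 20 log₁₀(2493) ≈ 67.93 dB
∠H = (45.00° + 5.71°) − (78.69° + 63.43°) = -91.41°

At ω = 374 rad/s:
zero (1 + j374·0.02) = 1 + j7.48 → |·| ≈ 7.5465, ∠ ≈ 82.39°
zero (1 + j374·0.002) = 1 + j0.748 → |·| ≈ 1.2488, ∠ ≈ 36.80°
pole (1 + j374·0.1) = 1 + j37.4 → |·| ≈ 37.413, ∠ ≈ 88.47°
pole (1 + j374·0.04) = 1 + j14.96 → |·| ≈ 14.993, ∠ ≈ 86.18°
|H| = 2e+04 · 7.5465 · 1.2488 / (37.413 · 14.993) ≈ 336.01
Gain = 20 log₁₀(336.01) ≈ 50.53 dB
∠H = (82.39° + 36.80°) − (88.47° + 86.18°) = -55.46°

ω = 50: 67.9 dB, -91.4°; ω = 374: 50.5 dB, -55.5°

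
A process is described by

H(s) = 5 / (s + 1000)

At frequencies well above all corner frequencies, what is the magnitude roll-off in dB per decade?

Each pole contributes −20 dB/decade at high frequency; each zero contributes +20 dB/decade.
Net: 0 zero(s) − 1 pole(s) → -20 dB/decade.

-20 dB/decade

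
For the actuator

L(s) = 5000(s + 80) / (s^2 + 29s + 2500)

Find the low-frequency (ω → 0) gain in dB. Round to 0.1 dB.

44.1 dB

L(0) = 5000·80 / 2500 = 160
20 log₁₀(160) ≈ 44.08 dB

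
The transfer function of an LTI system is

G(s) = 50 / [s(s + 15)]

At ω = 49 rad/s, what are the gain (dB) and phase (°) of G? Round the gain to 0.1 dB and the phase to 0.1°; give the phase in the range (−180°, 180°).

-34.0 dB, -163.0°

At s = jω = j49:
pole (s+15): 15 + j49 → |·| = √(15²+49²) = √2626 ≈ 51.245, ∠ = arctan(49/15) ≈ 72.98°
pole at origin: |s| = 49, ∠ = 90.00° (in denominator)
|G| = 50 / 2511 ≈ 0.019912
Gain = 20 log₁₀(0.019912) ≈ -34.02 dB
∠G = 0.00° − 162.98° = -162.98°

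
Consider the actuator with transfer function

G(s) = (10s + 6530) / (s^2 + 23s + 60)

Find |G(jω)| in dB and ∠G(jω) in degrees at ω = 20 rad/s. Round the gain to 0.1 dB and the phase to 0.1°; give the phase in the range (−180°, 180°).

21.2 dB, -124.7°

Substitute s = j20:
Numerator: 10(j20) + 6530 = 6530 + j200
Denominator: (j20)^2 + 23(j20) + 60 = -340 + j460
|N| = √(6530² + 200²) ≈ 6533.1, ∠N ≈ 1.75°
|D| = √(340² + 460²) ≈ 572.01, ∠D ≈ 126.47°
|G| = 6533.1 / 572.01 ≈ 11.421
Gain = 20 log₁₀(11.421) ≈ 21.15 dB
∠G = 1.75° − 126.47° = -124.72°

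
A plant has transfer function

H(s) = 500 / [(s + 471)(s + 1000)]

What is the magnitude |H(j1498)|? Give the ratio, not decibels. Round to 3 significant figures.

At s = jω = j1498:
pole (s+471): 471 + j1498 → |·| = √(471²+1498²) = √2465845 ≈ 1570.3, ∠ = arctan(1498/471) ≈ 72.55°
pole (s+1000): 1000 + j1498 → |·| = √(1000²+1498²) = √3244004 ≈ 1801.1, ∠ = arctan(1498/1000) ≈ 56.27°
|H| = 500 / 2.8283e+06 ≈ 0.00017678

0.000177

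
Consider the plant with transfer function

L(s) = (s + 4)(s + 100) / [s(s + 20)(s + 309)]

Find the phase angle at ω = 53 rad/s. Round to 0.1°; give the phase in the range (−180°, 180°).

-55.5°

At s = jω = j53:
zero (s+4): 4 + j53 → |·| = √(4²+53²) = √2825 ≈ 53.151, ∠ = arctan(53/4) ≈ 85.68°
zero (s+100): 100 + j53 → |·| = √(100²+53²) = √12809 ≈ 113.18, ∠ = arctan(53/100) ≈ 27.92°
pole (s+20): 20 + j53 → |·| = √(20²+53²) = √3209 ≈ 56.648, ∠ = arctan(53/20) ≈ 69.33°
pole (s+309): 309 + j53 → |·| = √(309²+53²) = √98290 ≈ 313.51, ∠ = arctan(53/309) ≈ 9.73°
pole at origin: |s| = 53, ∠ = 90.00° (in denominator)
∠L = 113.60° − 169.06° = -55.46°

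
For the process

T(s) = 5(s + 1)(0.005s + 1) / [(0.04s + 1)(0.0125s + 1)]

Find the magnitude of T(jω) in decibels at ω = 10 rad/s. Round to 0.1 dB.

33.3 dB

At ω = 10 rad/s:
zero (1 + j10·1) = 1 + j10 → |·| ≈ 10.05, ∠ ≈ 84.29°
zero (1 + j10·0.005) = 1 + j0.05 → |·| ≈ 1.0012, ∠ ≈ 2.86°
pole (1 + j10·0.04) = 1 + j0.4 → |·| ≈ 1.077, ∠ ≈ 21.80°
pole (1 + j10·0.0125) = 1 + j0.125 → |·| ≈ 1.0078, ∠ ≈ 7.13°
|T| = 5 · 10.05 · 1.0012 / (1.077 · 1.0078) ≈ 46.352
Gain = 20 log₁₀(46.352) ≈ 33.32 dB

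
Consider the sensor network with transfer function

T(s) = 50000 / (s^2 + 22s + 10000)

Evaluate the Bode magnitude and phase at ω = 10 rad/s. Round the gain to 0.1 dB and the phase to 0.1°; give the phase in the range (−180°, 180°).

14.1 dB, -1.3°

At s = jω = j10:
quadratic: (j10)² + 22·j10 + 10000 = 9900 + j220 → |·| ≈ 9902.4, ∠ ≈ 1.27°
|T| = 50000 / 9902.4 ≈ 5.0493
Gain = 20 log₁₀(5.0493) ≈ 14.06 dB
∠T = 0.00° − 1.27° = -1.27°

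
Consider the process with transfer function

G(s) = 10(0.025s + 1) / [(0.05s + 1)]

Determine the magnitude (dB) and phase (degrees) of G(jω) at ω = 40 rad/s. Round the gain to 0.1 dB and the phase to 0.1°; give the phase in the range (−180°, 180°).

16.0 dB, -18.4°

At ω = 40 rad/s:
zero (1 + j40·0.025) = 1 + j1 → |·| ≈ 1.4142, ∠ ≈ 45.00°
pole (1 + j40·0.05) = 1 + j2 → |·| ≈ 2.2361, ∠ ≈ 63.43°
|G| = 10 · 1.4142 / (2.2361) ≈ 6.3244
Gain = 20 log₁₀(6.3244) ≈ 16.02 dB
∠G = (45.00°) − (63.43°) = -18.43°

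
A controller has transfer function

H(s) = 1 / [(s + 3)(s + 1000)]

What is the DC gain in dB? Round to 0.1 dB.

H(0) = 1 / (3·1000) ≈ 0.00033333
20 log₁₀(0.00033333) ≈ -69.54 dB

-69.5 dB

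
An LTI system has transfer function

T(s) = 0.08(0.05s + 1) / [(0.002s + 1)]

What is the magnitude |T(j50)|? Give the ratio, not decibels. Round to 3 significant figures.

At ω = 50 rad/s:
zero (1 + j50·0.05) = 1 + j2.5 → |·| ≈ 2.6926, ∠ ≈ 68.20°
pole (1 + j50·0.002) = 1 + j0.1 → |·| ≈ 1.005, ∠ ≈ 5.71°
|T| = 0.08 · 2.6926 / (1.005) ≈ 0.21434

0.214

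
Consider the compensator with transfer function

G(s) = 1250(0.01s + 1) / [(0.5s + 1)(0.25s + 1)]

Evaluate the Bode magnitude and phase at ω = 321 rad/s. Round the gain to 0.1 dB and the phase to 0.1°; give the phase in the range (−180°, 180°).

-9.7 dB, -106.2°

At ω = 321 rad/s:
zero (1 + j321·0.01) = 1 + j3.21 → |·| ≈ 3.3622, ∠ ≈ 72.70°
pole (1 + j321·0.5) = 1 + j160.5 → |·| ≈ 160.5, ∠ ≈ 89.64°
pole (1 + j321·0.25) = 1 + j80.25 → |·| ≈ 80.256, ∠ ≈ 89.29°
|G| = 1250 · 3.3622 / (160.5 · 80.256) ≈ 0.32627
Gain = 20 log₁₀(0.32627) ≈ -9.73 dB
∠G = (72.70°) − (89.64° + 89.29°) = -106.23°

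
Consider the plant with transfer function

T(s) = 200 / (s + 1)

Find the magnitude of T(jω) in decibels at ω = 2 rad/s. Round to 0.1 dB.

39.0 dB

At s = jω = j2:
pole (s+1): 1 + j2 → |·| = √(1²+2²) = √5 ≈ 2.2361, ∠ = arctan(2/1) ≈ 63.43°
|T| = 200 / 2.2361 ≈ 89.441
Gain = 20 log₁₀(89.441) ≈ 39.03 dB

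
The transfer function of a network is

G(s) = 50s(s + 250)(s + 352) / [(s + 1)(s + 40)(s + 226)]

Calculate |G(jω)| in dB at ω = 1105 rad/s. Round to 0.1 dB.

At s = jω = j1105:
zero (s+250): 250 + j1105 → |·| = √(250²+1105²) = √1283525 ≈ 1132.9, ∠ = arctan(1105/250) ≈ 77.25°
zero (s+352): 352 + j1105 → |·| = √(352²+1105²) = √1344929 ≈ 1159.7, ∠ = arctan(1105/352) ≈ 72.33°
zero at origin: s = j1105 → |·| = 1105, ∠ = 90.00°
pole (s+1): 1 + j1105 → |·| = √(1²+1105²) = √1221026 ≈ 1105, ∠ = arctan(1105/1) ≈ 89.95°
pole (s+40): 40 + j1105 → |·| = √(40²+1105²) = √1222625 ≈ 1105.7, ∠ = arctan(1105/40) ≈ 87.93°
pole (s+226): 226 + j1105 → |·| = √(226²+1105²) = √1272101 ≈ 1127.9, ∠ = arctan(1105/226) ≈ 78.44°
|G| = 50 · 1.4518e+09 / 1.3781e+09 ≈ 52.674
Gain = 20 log₁₀(52.674) ≈ 34.43 dB

34.4 dB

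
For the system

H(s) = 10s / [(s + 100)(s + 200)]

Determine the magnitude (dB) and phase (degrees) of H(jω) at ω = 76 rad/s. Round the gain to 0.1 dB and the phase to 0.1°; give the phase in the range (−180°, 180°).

-31.0 dB, 32.0°

At s = jω = j76:
zero at origin: s = j76 → |·| = 76, ∠ = 90.00°
pole (s+100): 100 + j76 → |·| = √(100²+76²) = √15776 ≈ 125.6, ∠ = arctan(76/100) ≈ 37.23°
pole (s+200): 200 + j76 → |·| = √(200²+76²) = √45776 ≈ 213.95, ∠ = arctan(76/200) ≈ 20.81°
|H| = 10 · 76 / 26872 ≈ 0.028282
Gain = 20 log₁₀(0.028282) ≈ -30.97 dB
∠H = 90.00° − 58.04° = 31.96°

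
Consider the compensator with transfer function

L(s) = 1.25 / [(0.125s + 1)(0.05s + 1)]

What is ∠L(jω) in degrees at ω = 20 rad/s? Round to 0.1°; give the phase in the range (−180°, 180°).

At ω = 20 rad/s:
pole (1 + j20·0.125) = 1 + j2.5 → |·| ≈ 2.6926, ∠ ≈ 68.20°
pole (1 + j20·0.05) = 1 + j1 → |·| ≈ 1.4142, ∠ ≈ 45.00°
∠L = (0°) − (68.20° + 45.00°) = -113.20°

-113.2°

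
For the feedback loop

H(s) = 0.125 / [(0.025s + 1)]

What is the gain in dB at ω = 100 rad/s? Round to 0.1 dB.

-26.7 dB

At ω = 100 rad/s:
pole (1 + j100·0.025) = 1 + j2.5 → |·| ≈ 2.6926, ∠ ≈ 68.20°
|H| = 0.125 · 1 / (2.6926) ≈ 0.046424
Gain = 20 log₁₀(0.046424) ≈ -26.67 dB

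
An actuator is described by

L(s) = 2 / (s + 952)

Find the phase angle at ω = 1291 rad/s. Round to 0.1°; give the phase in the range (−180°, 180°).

-53.6°

At s = jω = j1291:
pole (s+952): 952 + j1291 → |·| = √(952²+1291²) = √2572985 ≈ 1604.1, ∠ = arctan(1291/952) ≈ 53.59°
∠L = 0.00° − 53.59° = -53.59°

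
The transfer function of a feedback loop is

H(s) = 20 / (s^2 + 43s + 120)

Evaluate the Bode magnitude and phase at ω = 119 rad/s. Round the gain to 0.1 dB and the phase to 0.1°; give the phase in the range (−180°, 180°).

Substitute s = j119:
Numerator: 20 = 20 + j0
Denominator: (j119)^2 + 43(j119) + 120 = -14041 + j5117
|N| = √(20² + 0²) ≈ 20, ∠N ≈ 0.00°
|D| = √(14041² + 5117²) ≈ 14944, ∠D ≈ 159.98°
|H| = 20 / 14944 ≈ 0.0013383
Gain = 20 log₁₀(0.0013383) ≈ -57.47 dB
∠H = 0.00° − 159.98° = -159.98°

-57.5 dB, -160.0°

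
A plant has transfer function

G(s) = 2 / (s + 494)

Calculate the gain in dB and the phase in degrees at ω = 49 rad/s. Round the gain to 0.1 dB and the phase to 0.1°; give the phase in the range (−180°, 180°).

-47.9 dB, -5.7°

At s = jω = j49:
pole (s+494): 494 + j49 → |·| = √(494²+49²) = √246437 ≈ 496.42, ∠ = arctan(49/494) ≈ 5.66°
|G| = 2 / 496.42 ≈ 0.0040288
Gain = 20 log₁₀(0.0040288) ≈ -47.90 dB
∠G = 0.00° − 5.66° = -5.66°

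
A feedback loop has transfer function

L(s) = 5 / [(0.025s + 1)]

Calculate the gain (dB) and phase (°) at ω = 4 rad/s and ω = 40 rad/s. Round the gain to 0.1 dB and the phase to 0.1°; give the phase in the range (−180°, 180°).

At ω = 4 rad/s:
pole (1 + j4·0.025) = 1 + j0.1 → |·| ≈ 1.005, ∠ ≈ 5.71°
|L| = 5 · 1 / (1.005) ≈ 4.9751
Gain = 20 log₁₀(4.9751) ≈ 13.94 dB
∠L = (0°) − (5.71°) = -5.71°

At ω = 40 rad/s:
pole (1 + j40·0.025) = 1 + j1 → |·| ≈ 1.4142, ∠ ≈ 45.00°
|L| = 5 · 1 / (1.4142) ≈ 3.5356
Gain = 20 log₁₀(3.5356) ≈ 10.97 dB
∠L = (0°) − (45.00°) = -45.00°

ω = 4: 13.9 dB, -5.7°; ω = 40: 11.0 dB, -45.0°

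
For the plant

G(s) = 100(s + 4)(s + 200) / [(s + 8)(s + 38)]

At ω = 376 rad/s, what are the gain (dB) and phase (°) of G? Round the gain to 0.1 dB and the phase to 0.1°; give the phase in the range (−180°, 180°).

41.0 dB, -21.6°

At s = jω = j376:
zero (s+4): 4 + j376 → |·| = √(4²+376²) = √141392 ≈ 376.02, ∠ = arctan(376/4) ≈ 89.39°
zero (s+200): 200 + j376 → |·| = √(200²+376²) = √181376 ≈ 425.88, ∠ = arctan(376/200) ≈ 61.99°
pole (s+8): 8 + j376 → |·| = √(8²+376²) = √141440 ≈ 376.09, ∠ = arctan(376/8) ≈ 88.78°
pole (s+38): 38 + j376 → |·| = √(38²+376²) = √142820 ≈ 377.92, ∠ = arctan(376/38) ≈ 84.23°
|G| = 100 · 1.6014e+05 / 1.4213e+05 ≈ 112.67
Gain = 20 log₁₀(112.67) ≈ 41.04 dB
∠G = 151.38° − 173.01° = -21.63°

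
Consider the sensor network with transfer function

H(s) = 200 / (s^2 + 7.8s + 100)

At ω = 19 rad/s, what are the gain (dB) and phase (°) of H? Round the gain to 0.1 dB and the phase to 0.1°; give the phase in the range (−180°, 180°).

-3.5 dB, -150.4°

At s = jω = j19:
quadratic: (j19)² + 7.8·j19 + 100 = -261 + j148.2 → |·| ≈ 300.14, ∠ ≈ 150.41°
|H| = 200 / 300.14 ≈ 0.66636
Gain = 20 log₁₀(0.66636) ≈ -3.53 dB
∠H = 0.00° − 150.41° = -150.41°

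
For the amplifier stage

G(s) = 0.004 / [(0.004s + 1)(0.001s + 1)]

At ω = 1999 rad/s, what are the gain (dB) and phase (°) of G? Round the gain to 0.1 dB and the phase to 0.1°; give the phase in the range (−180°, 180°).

-73.1 dB, -146.3°

At ω = 1999 rad/s:
pole (1 + j1999·0.004) = 1 + j7.996 → |·| ≈ 8.0583, ∠ ≈ 82.87°
pole (1 + j1999·0.001) = 1 + j1.999 → |·| ≈ 2.2352, ∠ ≈ 63.42°
|G| = 0.004 · 1 / (8.0583 · 2.2352) ≈ 0.00022208
Gain = 20 log₁₀(0.00022208) ≈ -73.07 dB
∠G = (0°) − (82.87° + 63.42°) = -146.29°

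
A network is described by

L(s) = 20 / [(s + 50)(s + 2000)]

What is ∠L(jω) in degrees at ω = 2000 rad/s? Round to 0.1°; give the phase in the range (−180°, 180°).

-133.6°

At s = jω = j2000:
pole (s+50): 50 + j2000 → |·| = √(50²+2000²) = √4002500 ≈ 2000.6, ∠ = arctan(2000/50) ≈ 88.57°
pole (s+2000): 2000 + j2000 → |·| = √(2000²+2000²) = √8000000 ≈ 2828.4, ∠ = arctan(2000/2000) ≈ 45.00°
∠L = 0.00° − 133.57° = -133.57°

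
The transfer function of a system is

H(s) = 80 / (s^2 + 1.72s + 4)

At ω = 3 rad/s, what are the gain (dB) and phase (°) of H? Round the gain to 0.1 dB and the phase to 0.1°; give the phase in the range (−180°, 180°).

20.9 dB, -134.1°

At s = jω = j3:
quadratic: (j3)² + 1.72·j3 + 4 = -5 + j5.16 → |·| ≈ 7.1851, ∠ ≈ 134.10°
|H| = 80 / 7.1851 ≈ 11.134
Gain = 20 log₁₀(11.134) ≈ 20.93 dB
∠H = 0.00° − 134.10° = -134.10°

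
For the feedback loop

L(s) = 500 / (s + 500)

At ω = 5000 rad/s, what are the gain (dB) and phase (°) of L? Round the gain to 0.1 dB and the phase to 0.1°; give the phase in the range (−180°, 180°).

At s = jω = j5000:
pole (s+500): 500 + j5000 → |·| = √(500²+5000²) = √25250000 ≈ 5024.9, ∠ = arctan(5000/500) ≈ 84.29°
|L| = 500 / 5024.9 ≈ 0.099504
Gain = 20 log₁₀(0.099504) ≈ -20.04 dB
∠L = 0.00° − 84.29° = -84.29°

-20.0 dB, -84.3°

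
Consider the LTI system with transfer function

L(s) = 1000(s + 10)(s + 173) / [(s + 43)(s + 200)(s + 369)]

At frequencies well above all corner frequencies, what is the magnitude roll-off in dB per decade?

-20 dB/decade

Each pole contributes −20 dB/decade at high frequency; each zero contributes +20 dB/decade.
Net: 2 zero(s) − 3 pole(s) → -20 dB/decade.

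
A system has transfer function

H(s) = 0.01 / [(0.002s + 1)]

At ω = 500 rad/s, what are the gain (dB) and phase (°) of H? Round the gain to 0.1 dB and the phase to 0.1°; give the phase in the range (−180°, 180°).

At ω = 500 rad/s:
pole (1 + j500·0.002) = 1 + j1 → |·| ≈ 1.4142, ∠ ≈ 45.00°
|H| = 0.01 · 1 / (1.4142) ≈ 0.0070711
Gain = 20 log₁₀(0.0070711) ≈ -43.01 dB
∠H = (0°) − (45.00°) = -45.00°

-43.0 dB, -45.0°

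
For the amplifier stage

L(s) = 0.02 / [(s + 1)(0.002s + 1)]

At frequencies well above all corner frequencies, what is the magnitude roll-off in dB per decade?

Each pole contributes −20 dB/decade at high frequency; each zero contributes +20 dB/decade.
Net: 0 zero(s) − 2 pole(s) → -40 dB/decade.

-40 dB/decade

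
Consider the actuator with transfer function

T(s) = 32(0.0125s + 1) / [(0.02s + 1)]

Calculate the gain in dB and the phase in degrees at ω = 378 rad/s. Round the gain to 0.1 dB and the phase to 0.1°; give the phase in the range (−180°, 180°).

At ω = 378 rad/s:
zero (1 + j378·0.0125) = 1 + j4.725 → |·| ≈ 4.8297, ∠ ≈ 78.05°
pole (1 + j378·0.02) = 1 + j7.56 → |·| ≈ 7.6259, ∠ ≈ 82.46°
|T| = 32 · 4.8297 / (7.6259) ≈ 20.267
Gain = 20 log₁₀(20.267) ≈ 26.14 dB
∠T = (78.05°) − (82.46°) = -4.41°

26.1 dB, -4.4°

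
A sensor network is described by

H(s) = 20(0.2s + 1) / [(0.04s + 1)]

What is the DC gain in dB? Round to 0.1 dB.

26.0 dB

H(0) = 20 · 1 / 1 = 20
20 log₁₀(20) ≈ 26.02 dB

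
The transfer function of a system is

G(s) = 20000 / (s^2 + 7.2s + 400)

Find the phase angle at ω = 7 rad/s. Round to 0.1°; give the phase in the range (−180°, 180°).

At s = jω = j7:
quadratic: (j7)² + 7.2·j7 + 400 = 351 + j50.4 → |·| ≈ 354.6, ∠ ≈ 8.17°
∠G = 0.00° − 8.17° = -8.17°

-8.2°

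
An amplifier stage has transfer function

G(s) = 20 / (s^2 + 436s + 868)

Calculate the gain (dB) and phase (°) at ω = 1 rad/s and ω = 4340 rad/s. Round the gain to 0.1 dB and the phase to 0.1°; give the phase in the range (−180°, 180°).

ω = 1: -33.7 dB, -26.7°; ω = 4340: -119.5 dB, -174.3°

Substitute s = j1:
Numerator: 20 = 20 + j0
Denominator: (j1)^2 + 436(j1) + 868 = 867 + j436
|N| = √(20² + 0²) ≈ 20, ∠N ≈ 0.00°
|D| = √(867² + 436²) ≈ 970.46, ∠D ≈ 26.70°
|G| = 20 / 970.46 ≈ 0.020609
Gain = 20 log₁₀(0.020609) ≈ -33.72 dB
∠G = 0.00° − 26.70° = -26.70°

Substitute s = j4340:
Numerator: 20 = 20 + j0
Denominator: (j4340)^2 + 436(j4340) + 868 = -18834732 + j1892240
|N| = √(20² + 0²) ≈ 20, ∠N ≈ 0.00°
|D| = √(18834732² + 1892240²) ≈ 1.893e+07, ∠D ≈ 174.26°
|G| = 20 / 1.893e+07 ≈ 1.0565e-06
Gain = 20 log₁₀(1.0565e-06) ≈ -119.52 dB
∠G = 0.00° − 174.26° = -174.26°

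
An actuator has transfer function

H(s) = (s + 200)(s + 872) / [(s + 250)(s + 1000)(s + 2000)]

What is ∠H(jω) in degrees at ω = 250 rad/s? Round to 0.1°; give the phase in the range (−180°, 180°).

At s = jω = j250:
zero (s+200): 200 + j250 → |·| = √(200²+250²) = √102500 ≈ 320.16, ∠ = arctan(250/200) ≈ 51.34°
zero (s+872): 872 + j250 → |·| = √(872²+250²) = √822884 ≈ 907.13, ∠ = arctan(250/872) ≈ 16.00°
pole (s+250): 250 + j250 → |·| = √(250²+250²) = √125000 ≈ 353.55, ∠ = arctan(250/250) ≈ 45.00°
pole (s+1000): 1000 + j250 → |·| = √(1000²+250²) = √1062500 ≈ 1030.8, ∠ = arctan(250/1000) ≈ 14.04°
pole (s+2000): 2000 + j250 → |·| = √(2000²+250²) = √4062500 ≈ 2015.6, ∠ = arctan(250/2000) ≈ 7.13°
∠H = 67.34° − 66.17° = 1.17°

1.2°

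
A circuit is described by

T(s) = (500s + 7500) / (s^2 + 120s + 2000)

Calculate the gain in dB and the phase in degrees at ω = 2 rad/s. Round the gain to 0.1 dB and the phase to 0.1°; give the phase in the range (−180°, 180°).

Substitute s = j2:
Numerator: 500(j2) + 7500 = 7500 + j1000
Denominator: (j2)^2 + 120(j2) + 2000 = 1996 + j240
|N| = √(7500² + 1000²) ≈ 7566.4, ∠N ≈ 7.59°
|D| = √(1996² + 240²) ≈ 2010.4, ∠D ≈ 6.86°
|T| = 7566.4 / 2010.4 ≈ 3.7636
Gain = 20 log₁₀(3.7636) ≈ 11.51 dB
∠T = 7.59° − 6.86° = 0.73°

11.5 dB, 0.7°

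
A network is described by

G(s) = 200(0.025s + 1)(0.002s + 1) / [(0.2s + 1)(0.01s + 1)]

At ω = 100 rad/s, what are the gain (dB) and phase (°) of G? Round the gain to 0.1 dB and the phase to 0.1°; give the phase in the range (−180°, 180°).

At ω = 100 rad/s:
zero (1 + j100·0.025) = 1 + j2.5 → |·| ≈ 2.6926, ∠ ≈ 68.20°
zero (1 + j100·0.002) = 1 + j0.2 → |·| ≈ 1.0198, ∠ ≈ 11.31°
pole (1 + j100·0.2) = 1 + j20 → |·| ≈ 20.025, ∠ ≈ 87.14°
pole (1 + j100·0.01) = 1 + j1 → |·| ≈ 1.4142, ∠ ≈ 45.00°
|G| = 200 · 2.6926 · 1.0198 / (20.025 · 1.4142) ≈ 19.392
Gain = 20 log₁₀(19.392) ≈ 25.75 dB
∠G = (68.20° + 11.31°) − (87.14° + 45.00°) = -52.63°

25.8 dB, -52.6°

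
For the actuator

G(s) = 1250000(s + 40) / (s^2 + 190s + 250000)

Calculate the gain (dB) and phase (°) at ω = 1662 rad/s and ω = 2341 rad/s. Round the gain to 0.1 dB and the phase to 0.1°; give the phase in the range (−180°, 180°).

ω = 1662: 58.3 dB, -84.2°; ω = 2341: 54.9 dB, -86.1°

At s = jω = j1662:
zero (s+40): 40 + j1662 → |·| = √(40²+1662²) = √2763844 ≈ 1662.5, ∠ = arctan(1662/40) ≈ 88.62°
quadratic: (j1662)² + 190·j1662 + 250000 = -2512244 + j315780 → |·| ≈ 2.532e+06, ∠ ≈ 172.84°
|G| = 1250000 · 1662.5 / 2.532e+06 ≈ 820.74
Gain = 20 log₁₀(820.74) ≈ 58.28 dB
∠G = 88.62° − 172.84° = -84.22°

At s = jω = j2341:
zero (s+40): 40 + j2341 → |·| = √(40²+2341²) = √5481881 ≈ 2341.3, ∠ = arctan(2341/40) ≈ 89.02°
quadratic: (j2341)² + 190·j2341 + 250000 = -5230281 + j444790 → |·| ≈ 5.2492e+06, ∠ ≈ 175.14°
|G| = 1250000 · 2341.3 / 5.2492e+06 ≈ 557.54
Gain = 20 log₁₀(557.54) ≈ 54.93 dB
∠G = 89.02° − 175.14° = -86.12°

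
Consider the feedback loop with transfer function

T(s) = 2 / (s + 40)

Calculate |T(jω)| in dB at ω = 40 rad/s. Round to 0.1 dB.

Substitute s = j40:
Numerator: 2 = 2 + j0
Denominator: (j40) + 40 = 40 + j40
|N| = √(2² + 0²) ≈ 2, ∠N ≈ 0.00°
|D| = √(40² + 40²) ≈ 56.569, ∠D ≈ 45.00°
|T| = 2 / 56.569 ≈ 0.035355
Gain = 20 log₁₀(0.035355) ≈ -29.03 dB

-29.0 dB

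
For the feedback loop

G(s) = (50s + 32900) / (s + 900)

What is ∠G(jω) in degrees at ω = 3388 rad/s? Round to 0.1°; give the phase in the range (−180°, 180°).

3.9°

Substitute s = j3388:
Numerator: 50(j3388) + 32900 = 32900 + j169400
Denominator: (j3388) + 900 = 900 + j3388
|N| = √(32900² + 169400²) ≈ 1.7257e+05, ∠N ≈ 79.01°
|D| = √(900² + 3388²) ≈ 3505.5, ∠D ≈ 75.12°
∠G = 79.01° − 75.12° = 3.89°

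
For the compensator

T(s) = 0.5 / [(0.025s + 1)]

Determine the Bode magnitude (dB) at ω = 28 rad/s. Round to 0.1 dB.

At ω = 28 rad/s:
pole (1 + j28·0.025) = 1 + j0.7 → |·| ≈ 1.2207, ∠ ≈ 34.99°
|T| = 0.5 · 1 / (1.2207) ≈ 0.4096
Gain = 20 log₁₀(0.4096) ≈ -7.75 dB

-7.8 dB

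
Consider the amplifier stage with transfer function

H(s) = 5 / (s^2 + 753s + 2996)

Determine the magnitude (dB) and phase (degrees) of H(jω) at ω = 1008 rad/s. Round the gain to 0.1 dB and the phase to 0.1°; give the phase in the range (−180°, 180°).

-108.1 dB, -143.2°

Substitute s = j1008:
Numerator: 5 = 5 + j0
Denominator: (j1008)^2 + 753(j1008) + 2996 = -1013068 + j759024
|N| = √(5² + 0²) ≈ 5, ∠N ≈ 0.00°
|D| = √(1013068² + 759024²) ≈ 1.2659e+06, ∠D ≈ 143.16°
|H| = 5 / 1.2659e+06 ≈ 3.9498e-06
Gain = 20 log₁₀(3.9498e-06) ≈ -108.07 dB
∠H = 0.00° − 143.16° = -143.16°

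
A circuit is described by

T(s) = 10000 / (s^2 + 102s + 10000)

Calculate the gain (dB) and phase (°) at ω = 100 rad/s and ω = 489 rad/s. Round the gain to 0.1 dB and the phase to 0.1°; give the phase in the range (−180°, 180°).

ω = 100: -0.2 dB, -90.0°; ω = 489: -27.4 dB, -167.7°

At s = jω = j100:
quadratic: (j100)² + 102·j100 + 10000 = 0 + j10200 → |·| ≈ 10200, ∠ ≈ 90.00°
|T| = 10000 / 10200 ≈ 0.98039
Gain = 20 log₁₀(0.98039) ≈ -0.17 dB
∠T = 0.00° − 90.00° = -90.00°

At s = jω = j489:
quadratic: (j489)² + 102·j489 + 10000 = -229121 + j49878 → |·| ≈ 2.3449e+05, ∠ ≈ 167.72°
|T| = 10000 / 2.3449e+05 ≈ 0.042646
Gain = 20 log₁₀(0.042646) ≈ -27.40 dB
∠T = 0.00° − 167.72° = -167.72°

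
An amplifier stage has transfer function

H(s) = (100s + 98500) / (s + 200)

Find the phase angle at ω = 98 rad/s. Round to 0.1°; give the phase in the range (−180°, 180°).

Substitute s = j98:
Numerator: 100(j98) + 98500 = 98500 + j9800
Denominator: (j98) + 200 = 200 + j98
|N| = √(98500² + 9800²) ≈ 98986, ∠N ≈ 5.68°
|D| = √(200² + 98²) ≈ 222.72, ∠D ≈ 26.10°
∠H = 5.68° − 26.10° = -20.42°

-20.4°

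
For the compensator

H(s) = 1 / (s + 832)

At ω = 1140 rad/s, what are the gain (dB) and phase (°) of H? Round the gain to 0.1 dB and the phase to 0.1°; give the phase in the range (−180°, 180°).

At s = jω = j1140:
pole (s+832): 832 + j1140 → |·| = √(832²+1140²) = √1991824 ≈ 1411.3, ∠ = arctan(1140/832) ≈ 53.88°
|H| = 1 / 1411.3 ≈ 0.00070857
Gain = 20 log₁₀(0.00070857) ≈ -62.99 dB
∠H = 0.00° − 53.88° = -53.88°

-63.0 dB, -53.9°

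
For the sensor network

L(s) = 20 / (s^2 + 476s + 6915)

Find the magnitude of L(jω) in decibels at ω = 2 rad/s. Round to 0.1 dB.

-50.9 dB

Substitute s = j2:
Numerator: 20 = 20 + j0
Denominator: (j2)^2 + 476(j2) + 6915 = 6911 + j952
|N| = √(20² + 0²) ≈ 20, ∠N ≈ 0.00°
|D| = √(6911² + 952²) ≈ 6976.3, ∠D ≈ 7.84°
|L| = 20 / 6976.3 ≈ 0.0028668
Gain = 20 log₁₀(0.0028668) ≈ -50.85 dB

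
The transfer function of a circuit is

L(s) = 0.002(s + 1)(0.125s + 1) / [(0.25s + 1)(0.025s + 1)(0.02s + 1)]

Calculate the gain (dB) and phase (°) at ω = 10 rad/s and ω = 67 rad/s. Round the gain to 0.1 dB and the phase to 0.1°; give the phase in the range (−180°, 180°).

ω = 10: -38.9 dB, 42.1°; ω = 67: -33.7 dB, -26.7°

At ω = 10 rad/s:
zero (1 + j10·1) = 1 + j10 → |·| ≈ 10.05, ∠ ≈ 84.29°
zero (1 + j10·0.125) = 1 + j1.25 → |·| ≈ 1.6008, ∠ ≈ 51.34°
pole (1 + j10·0.25) = 1 + j2.5 → |·| ≈ 2.6926, ∠ ≈ 68.20°
pole (1 + j10·0.025) = 1 + j0.25 → |·| ≈ 1.0308, ∠ ≈ 14.04°
pole (1 + j10·0.02) = 1 + j0.2 → |·| ≈ 1.0198, ∠ ≈ 11.31°
|L| = 0.002 · 10.05 · 1.6008 / (2.6926 · 1.0308 · 1.0198) ≈ 0.011368
Gain = 20 log₁₀(0.011368) ≈ -38.89 dB
∠L = (84.29° + 51.34°) − (68.20° + 14.04° + 11.31°) = 42.08°

At ω = 67 rad/s:
zero (1 + j67·1) = 1 + j67 → |·| ≈ 67.007, ∠ ≈ 89.14°
zero (1 + j67·0.125) = 1 + j8.375 → |·| ≈ 8.4345, ∠ ≈ 83.19°
pole (1 + j67·0.25) = 1 + j16.75 → |·| ≈ 16.78, ∠ ≈ 86.58°
pole (1 + j67·0.025) = 1 + j1.675 → |·| ≈ 1.9508, ∠ ≈ 59.16°
pole (1 + j67·0.02) = 1 + j1.34 → |·| ≈ 1.672, ∠ ≈ 53.27°
|L| = 0.002 · 67.007 · 8.4345 / (16.78 · 1.9508 · 1.672) ≈ 0.020652
Gain = 20 log₁₀(0.020652) ≈ -33.70 dB
∠L = (89.14° + 83.19°) − (86.58° + 59.16° + 53.27°) = -26.68°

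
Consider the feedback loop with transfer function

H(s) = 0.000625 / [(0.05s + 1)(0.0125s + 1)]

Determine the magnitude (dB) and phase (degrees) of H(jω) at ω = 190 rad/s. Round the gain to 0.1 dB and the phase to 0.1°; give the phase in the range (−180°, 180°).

At ω = 190 rad/s:
pole (1 + j190·0.05) = 1 + j9.5 → |·| ≈ 9.5525, ∠ ≈ 83.99°
pole (1 + j190·0.0125) = 1 + j2.375 → |·| ≈ 2.5769, ∠ ≈ 67.17°
|H| = 0.000625 · 1 / (9.5525 · 2.5769) ≈ 2.539e-05
Gain = 20 log₁₀(2.539e-05) ≈ -91.91 dB
∠H = (0°) − (83.99° + 67.17°) = -151.16°

-91.9 dB, -151.2°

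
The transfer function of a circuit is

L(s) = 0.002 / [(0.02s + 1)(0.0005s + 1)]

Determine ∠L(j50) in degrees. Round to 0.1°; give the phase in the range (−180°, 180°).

-46.4°

At ω = 50 rad/s:
pole (1 + j50·0.02) = 1 + j1 → |·| ≈ 1.4142, ∠ ≈ 45.00°
pole (1 + j50·0.0005) = 1 + j0.025 → |·| ≈ 1.0003, ∠ ≈ 1.43°
∠L = (0°) − (45.00° + 1.43°) = -46.43°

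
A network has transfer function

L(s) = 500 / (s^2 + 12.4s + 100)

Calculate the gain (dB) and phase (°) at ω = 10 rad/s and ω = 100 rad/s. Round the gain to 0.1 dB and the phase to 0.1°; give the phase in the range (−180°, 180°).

ω = 10: 12.1 dB, -90.0°; ω = 100: -26.0 dB, -172.9°

At s = jω = j10:
quadratic: (j10)² + 12.4·j10 + 100 = 0 + j124 → |·| ≈ 124, ∠ ≈ 90.00°
|L| = 500 / 124 ≈ 4.0323
Gain = 20 log₁₀(4.0323) ≈ 12.11 dB
∠L = 0.00° − 90.00° = -90.00°

At s = jω = j100:
quadratic: (j100)² + 12.4·j100 + 100 = -9900 + j1240 → |·| ≈ 9977.4, ∠ ≈ 172.86°
|L| = 500 / 9977.4 ≈ 0.050113
Gain = 20 log₁₀(0.050113) ≈ -26.00 dB
∠L = 0.00° − 172.86° = -172.86°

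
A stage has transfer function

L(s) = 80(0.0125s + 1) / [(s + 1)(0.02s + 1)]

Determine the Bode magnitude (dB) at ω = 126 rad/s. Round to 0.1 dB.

At ω = 126 rad/s:
zero (1 + j126·0.0125) = 1 + j1.575 → |·| ≈ 1.8656, ∠ ≈ 57.59°
pole (1 + j126·1) = 1 + j126 → |·| ≈ 126, ∠ ≈ 89.55°
pole (1 + j126·0.02) = 1 + j2.52 → |·| ≈ 2.7112, ∠ ≈ 68.36°
|L| = 80 · 1.8656 / (126 · 2.7112) ≈ 0.43689
Gain = 20 log₁₀(0.43689) ≈ -7.19 dB

-7.2 dB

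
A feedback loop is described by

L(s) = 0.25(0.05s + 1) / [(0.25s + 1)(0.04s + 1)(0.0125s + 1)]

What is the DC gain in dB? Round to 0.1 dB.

L(0) = 0.25 · 1 / 1 = 0.25
20 log₁₀(0.25) ≈ -12.04 dB

-12.0 dB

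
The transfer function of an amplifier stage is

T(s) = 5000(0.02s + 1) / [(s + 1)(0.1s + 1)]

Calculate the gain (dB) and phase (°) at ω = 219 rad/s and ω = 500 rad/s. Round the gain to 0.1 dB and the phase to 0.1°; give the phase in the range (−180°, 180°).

ω = 219: 13.4 dB, -100.0°; ω = 500: 6.1 dB, -94.5°

At ω = 219 rad/s:
zero (1 + j219·0.02) = 1 + j4.38 → |·| ≈ 4.4927, ∠ ≈ 77.14°
pole (1 + j219·1) = 1 + j219 → |·| ≈ 219, ∠ ≈ 89.74°
pole (1 + j219·0.1) = 1 + j21.9 → |·| ≈ 21.923, ∠ ≈ 87.39°
|T| = 5000 · 4.4927 / (219 · 21.923) ≈ 4.6788
Gain = 20 log₁₀(4.6788) ≈ 13.40 dB
∠T = (77.14°) − (89.74° + 87.39°) = -99.99°

At ω = 500 rad/s:
zero (1 + j500·0.02) = 1 + j10 → |·| ≈ 10.05, ∠ ≈ 84.29°
pole (1 + j500·1) = 1 + j500 → |·| ≈ 500, ∠ ≈ 89.89°
pole (1 + j500·0.1) = 1 + j50 → |·| ≈ 50.01, ∠ ≈ 88.85°
|T| = 5000 · 10.05 / (500 · 50.01) ≈ 2.0096
Gain = 20 log₁₀(2.0096) ≈ 6.06 dB
∠T = (84.29°) − (89.89° + 88.85°) = -94.45°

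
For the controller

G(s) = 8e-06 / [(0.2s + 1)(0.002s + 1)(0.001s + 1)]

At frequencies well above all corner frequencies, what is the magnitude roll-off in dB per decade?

Each pole contributes −20 dB/decade at high frequency; each zero contributes +20 dB/decade.
Net: 0 zero(s) − 3 pole(s) → -60 dB/decade.

-60 dB/decade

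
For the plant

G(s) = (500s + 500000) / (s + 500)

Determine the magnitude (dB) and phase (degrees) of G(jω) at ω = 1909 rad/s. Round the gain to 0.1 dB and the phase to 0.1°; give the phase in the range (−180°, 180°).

54.7 dB, -13.0°

Substitute s = j1909:
Numerator: 500(j1909) + 500000 = 500000 + j954500
Denominator: (j1909) + 500 = 500 + j1909
|N| = √(500000² + 954500²) ≈ 1.0775e+06, ∠N ≈ 62.35°
|D| = √(500² + 1909²) ≈ 1973.4, ∠D ≈ 75.32°
|G| = 1.0775e+06 / 1973.4 ≈ 546.01
Gain = 20 log₁₀(546.01) ≈ 54.74 dB
∠G = 62.35° − 75.32° = -12.97°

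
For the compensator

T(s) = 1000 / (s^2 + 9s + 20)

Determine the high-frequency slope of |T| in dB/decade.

Each pole contributes −20 dB/decade at high frequency; each zero contributes +20 dB/decade.
Net: 0 zero(s) − 2 pole(s) → -40 dB/decade.

-40 dB/decade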